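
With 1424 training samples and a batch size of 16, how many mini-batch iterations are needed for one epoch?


Iterations per epoch = dataset_size / batch_size
= 1424 / 16
= 89

89


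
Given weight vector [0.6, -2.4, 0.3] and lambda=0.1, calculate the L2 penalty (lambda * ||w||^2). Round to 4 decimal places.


Squaring each weight:
0.6^2 = 0.36
(-2.4)^2 = 5.76
0.3^2 = 0.09
Sum of squares = 6.21
Penalty = 0.1 * 6.21 = 0.6210

0.6210


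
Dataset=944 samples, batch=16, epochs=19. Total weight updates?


Iterations per epoch = 944 / 16 = 59
Total updates = iterations_per_epoch * epochs
= 59 * 19
= 1121

1121


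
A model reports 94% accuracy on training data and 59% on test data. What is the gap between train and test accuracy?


Gap = train_accuracy - test_accuracy
= 94 - 59
= 35%
This large gap strongly indicates overfitting.

35


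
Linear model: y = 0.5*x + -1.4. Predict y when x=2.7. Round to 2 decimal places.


y = 0.5 * 2.7 + (-1.4)
= 1.35 + (-1.4)
= -0.05

-0.05


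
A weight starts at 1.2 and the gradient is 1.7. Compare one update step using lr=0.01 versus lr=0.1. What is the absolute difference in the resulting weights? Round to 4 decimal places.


With lr=0.01: w_new = 1.2 - 0.01 * 1.7 = 1.183
With lr=0.1: w_new = 1.2 - 0.1 * 1.7 = 1.03
Absolute difference = |1.183 - 1.03|
= 0.1530

0.1530


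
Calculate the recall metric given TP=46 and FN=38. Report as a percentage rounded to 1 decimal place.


Recall = TP / (TP + FN) * 100
= 46 / (46 + 38)
= 46 / 84
= 0.5476
= 54.8%

54.8


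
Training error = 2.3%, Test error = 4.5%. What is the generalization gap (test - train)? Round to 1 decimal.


Generalization gap = test_error - train_error
= 4.5 - 2.3
= 2.2%
A moderate gap.

2.2


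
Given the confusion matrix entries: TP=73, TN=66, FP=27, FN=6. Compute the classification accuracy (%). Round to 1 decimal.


Accuracy = (TP + TN) / (TP + TN + FP + FN) * 100
= (73 + 66) / (73 + 66 + 27 + 6)
= 139 / 172
= 0.8081
= 80.8%

80.8


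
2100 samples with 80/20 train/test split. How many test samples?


Train samples = 2100 * 80% = 1680
Test samples = 2100 - 1680
= 420

420


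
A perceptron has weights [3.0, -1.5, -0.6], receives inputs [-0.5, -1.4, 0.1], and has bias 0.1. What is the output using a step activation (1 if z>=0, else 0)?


z = w . x + b
= 3.0*-0.5 + -1.5*-1.4 + -0.6*0.1 + 0.1
= -1.5 + 2.1 + -0.06 + 0.1
= 0.54 + 0.1
= 0.64
Since z = 0.64 >= 0, output = 1

1


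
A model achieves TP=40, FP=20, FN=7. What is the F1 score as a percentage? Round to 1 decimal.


Precision = TP / (TP + FP) = 40 / 60 = 0.6667
Recall = TP / (TP + FN) = 40 / 47 = 0.8511
F1 = 2 * P * R / (P + R)
= 2 * 0.6667 * 0.8511 / (0.6667 + 0.8511)
= 1.1348 / 1.5177
= 0.7477
As percentage: 74.8%

74.8


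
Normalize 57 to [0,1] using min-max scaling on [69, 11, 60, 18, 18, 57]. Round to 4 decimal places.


Min = 11, Max = 69
Range = 69 - 11 = 58
Scaled = (x - min) / (max - min)
= (57 - 11) / 58
= 46 / 58
= 0.7931

0.7931


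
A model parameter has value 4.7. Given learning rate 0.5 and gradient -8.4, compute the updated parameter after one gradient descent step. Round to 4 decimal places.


w_new = w_old - lr * gradient
= 4.7 - 0.5 * -8.4
= 4.7 - (-4.2)
= 8.9000

8.9000


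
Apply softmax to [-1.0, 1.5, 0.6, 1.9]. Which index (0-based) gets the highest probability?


Softmax is a monotonic transformation, so it preserves the argmax.
We need to find the index of the maximum logit.
Index 0: -1.0
Index 1: 1.5
Index 2: 0.6
Index 3: 1.9
Maximum logit = 1.9 at index 3

3


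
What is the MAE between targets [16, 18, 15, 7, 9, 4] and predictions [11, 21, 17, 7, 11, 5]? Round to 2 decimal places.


Absolute errors: [5, 3, 2, 0, 2, 1]
Sum of absolute errors = 13
MAE = 13 / 6 = 2.17

2.17


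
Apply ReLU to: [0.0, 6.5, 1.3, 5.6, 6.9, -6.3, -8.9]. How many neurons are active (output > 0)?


ReLU(x) = max(0, x) for each element:
ReLU(0.0) = 0
ReLU(6.5) = 6.5
ReLU(1.3) = 1.3
ReLU(5.6) = 5.6
ReLU(6.9) = 6.9
ReLU(-6.3) = 0
ReLU(-8.9) = 0
Active neurons (>0): 4

4


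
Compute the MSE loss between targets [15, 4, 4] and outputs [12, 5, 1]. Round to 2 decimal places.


Differences: [3, -1, 3]
Squared errors: [9, 1, 9]
Sum of squared errors = 19
MSE = 19 / 3 = 6.33

6.33


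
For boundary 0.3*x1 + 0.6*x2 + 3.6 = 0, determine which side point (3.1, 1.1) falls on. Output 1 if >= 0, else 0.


Compute 0.3 * 3.1 + 0.6 * 1.1 + 3.6
= 0.93 + 0.66 + 3.6
= 5.19
Since 5.19 >= 0, the point is on the positive side.

1


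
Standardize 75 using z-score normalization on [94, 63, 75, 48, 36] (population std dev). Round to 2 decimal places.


Mean = (94 + 63 + 75 + 48 + 36) / 5 = 63.2
Variance = sum((x_i - mean)^2) / n = 411.76
Std = sqrt(411.76) = 20.2919
Z = (x - mean) / std
= (75 - 63.2) / 20.2919
= 11.8 / 20.2919
= 0.58

0.58


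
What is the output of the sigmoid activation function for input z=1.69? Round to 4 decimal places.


sigmoid(z) = 1 / (1 + exp(-z))
exp(-(1.69)) = exp(-1.69) = 0.1845
1 + 0.1845 = 1.1845
1 / 1.1845 = 0.8442

0.8442


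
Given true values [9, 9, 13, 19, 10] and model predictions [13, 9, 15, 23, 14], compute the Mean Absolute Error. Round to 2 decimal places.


Absolute errors: [4, 0, 2, 4, 4]
Sum of absolute errors = 14
MAE = 14 / 5 = 2.80

2.80


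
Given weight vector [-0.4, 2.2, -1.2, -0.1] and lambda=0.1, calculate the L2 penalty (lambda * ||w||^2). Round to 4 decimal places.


Squaring each weight:
(-0.4)^2 = 0.16
2.2^2 = 4.84
(-1.2)^2 = 1.44
(-0.1)^2 = 0.01
Sum of squares = 6.45
Penalty = 0.1 * 6.45 = 0.6450

0.6450


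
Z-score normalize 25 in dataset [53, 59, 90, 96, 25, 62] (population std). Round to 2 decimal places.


Mean = (53 + 59 + 90 + 96 + 25 + 62) / 6 = 64.1667
Variance = sum((x_i - mean)^2) / n = 561.8056
Std = sqrt(561.8056) = 23.7024
Z = (x - mean) / std
= (25 - 64.1667) / 23.7024
= -39.1667 / 23.7024
= -1.65

-1.65


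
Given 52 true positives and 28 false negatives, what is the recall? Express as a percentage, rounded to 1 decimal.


Recall = TP / (TP + FN) * 100
= 52 / (52 + 28)
= 52 / 80
= 0.65
= 65.0%

65.0


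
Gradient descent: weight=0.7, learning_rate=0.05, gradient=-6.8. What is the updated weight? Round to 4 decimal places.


w_new = w_old - lr * gradient
= 0.7 - 0.05 * -6.8
= 0.7 - (-0.34)
= 1.0400

1.0400


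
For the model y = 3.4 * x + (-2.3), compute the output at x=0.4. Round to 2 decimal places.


y = 3.4 * 0.4 + (-2.3)
= 1.36 + (-2.3)
= -0.94

-0.94


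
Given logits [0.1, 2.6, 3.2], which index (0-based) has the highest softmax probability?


Softmax is a monotonic transformation, so it preserves the argmax.
We need to find the index of the maximum logit.
Index 0: 0.1
Index 1: 2.6
Index 2: 3.2
Maximum logit = 3.2 at index 2

2


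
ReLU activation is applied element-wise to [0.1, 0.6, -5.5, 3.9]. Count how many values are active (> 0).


ReLU(x) = max(0, x) for each element:
ReLU(0.1) = 0.1
ReLU(0.6) = 0.6
ReLU(-5.5) = 0
ReLU(3.9) = 3.9
Active neurons (>0): 3

3


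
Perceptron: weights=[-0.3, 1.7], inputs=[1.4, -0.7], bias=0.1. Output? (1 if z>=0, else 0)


z = w . x + b
= -0.3*1.4 + 1.7*-0.7 + 0.1
= -0.42 + -1.19 + 0.1
= -1.61 + 0.1
= -1.51
Since z = -1.51 < 0, output = 0

0


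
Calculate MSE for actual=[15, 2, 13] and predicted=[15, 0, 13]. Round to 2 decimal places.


Differences: [0, 2, 0]
Squared errors: [0, 4, 0]
Sum of squared errors = 4
MSE = 4 / 3 = 1.33

1.33


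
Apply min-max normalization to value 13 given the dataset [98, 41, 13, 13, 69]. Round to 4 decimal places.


Min = 13, Max = 98
Range = 98 - 13 = 85
Scaled = (x - min) / (max - min)
= (13 - 13) / 85
= 0 / 85
= 0.0000

0.0000


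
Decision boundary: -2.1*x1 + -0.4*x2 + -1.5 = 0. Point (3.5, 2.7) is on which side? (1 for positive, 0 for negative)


Compute -2.1 * 3.5 + -0.4 * 2.7 + -1.5
= -7.35 + -1.08 + -1.5
= -9.93
Since -9.93 < 0, the point is on the negative side.

0


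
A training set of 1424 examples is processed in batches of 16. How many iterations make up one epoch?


Iterations per epoch = dataset_size / batch_size
= 1424 / 16
= 89

89


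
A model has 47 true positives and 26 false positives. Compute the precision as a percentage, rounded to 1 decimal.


Precision = TP / (TP + FP) * 100
= 47 / (47 + 26)
= 47 / 73
= 0.6438
= 64.4%

64.4


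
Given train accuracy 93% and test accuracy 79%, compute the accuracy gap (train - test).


Gap = train_accuracy - test_accuracy
= 93 - 79
= 14%
This gap suggests the model is overfitting.

14


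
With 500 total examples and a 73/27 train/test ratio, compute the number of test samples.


Train samples = 500 * 73% = 365
Test samples = 500 - 365
= 135

135


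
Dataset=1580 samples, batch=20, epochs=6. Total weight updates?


Iterations per epoch = 1580 / 20 = 79
Total updates = iterations_per_epoch * epochs
= 79 * 6
= 474

474


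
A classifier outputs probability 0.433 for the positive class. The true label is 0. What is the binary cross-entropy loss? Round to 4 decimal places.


For y=0: Loss = -log(1-p)
= -log(1 - 0.433)
= -log(0.567)
= -(-0.5674)
= 0.5674

0.5674


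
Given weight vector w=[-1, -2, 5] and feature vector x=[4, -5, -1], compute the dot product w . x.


Element-wise products:
-1 * 4 = -4
-2 * -5 = 10
5 * -1 = -5
Sum = -4 + 10 + -5
= 1

1


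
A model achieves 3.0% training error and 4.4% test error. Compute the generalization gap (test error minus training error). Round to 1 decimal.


Generalization gap = test_error - train_error
= 4.4 - 3.0
= 1.4%
A small gap suggests good generalization.

1.4


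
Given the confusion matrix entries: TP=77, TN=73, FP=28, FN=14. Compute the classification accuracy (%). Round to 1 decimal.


Accuracy = (TP + TN) / (TP + TN + FP + FN) * 100
= (77 + 73) / (77 + 73 + 28 + 14)
= 150 / 192
= 0.7812
= 78.1%

78.1


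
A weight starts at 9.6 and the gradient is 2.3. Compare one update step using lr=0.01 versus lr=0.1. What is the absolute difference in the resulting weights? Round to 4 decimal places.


With lr=0.01: w_new = 9.6 - 0.01 * 2.3 = 9.577
With lr=0.1: w_new = 9.6 - 0.1 * 2.3 = 9.37
Absolute difference = |9.577 - 9.37|
= 0.2070

0.2070


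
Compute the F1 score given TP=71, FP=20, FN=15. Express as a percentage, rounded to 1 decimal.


Precision = TP / (TP + FP) = 71 / 91 = 0.7802
Recall = TP / (TP + FN) = 71 / 86 = 0.8256
F1 = 2 * P * R / (P + R)
= 2 * 0.7802 * 0.8256 / (0.7802 + 0.8256)
= 1.2883 / 1.6058
= 0.8023
As percentage: 80.2%

80.2


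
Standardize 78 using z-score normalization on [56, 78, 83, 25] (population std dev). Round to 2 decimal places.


Mean = (56 + 78 + 83 + 25) / 4 = 60.5
Variance = sum((x_i - mean)^2) / n = 523.25
Std = sqrt(523.25) = 22.8747
Z = (x - mean) / std
= (78 - 60.5) / 22.8747
= 17.5 / 22.8747
= 0.77

0.77


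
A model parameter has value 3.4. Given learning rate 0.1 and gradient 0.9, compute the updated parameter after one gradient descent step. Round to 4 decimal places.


w_new = w_old - lr * gradient
= 3.4 - 0.1 * 0.9
= 3.4 - (0.09)
= 3.3100

3.3100


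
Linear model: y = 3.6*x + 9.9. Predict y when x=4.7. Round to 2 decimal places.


y = 3.6 * 4.7 + (9.9)
= 16.92 + (9.9)
= 26.82

26.82


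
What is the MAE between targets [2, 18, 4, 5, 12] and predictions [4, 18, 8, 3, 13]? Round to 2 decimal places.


Absolute errors: [2, 0, 4, 2, 1]
Sum of absolute errors = 9
MAE = 9 / 5 = 1.80

1.80


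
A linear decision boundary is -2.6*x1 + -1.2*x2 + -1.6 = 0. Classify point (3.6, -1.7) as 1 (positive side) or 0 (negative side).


Compute -2.6 * 3.6 + -1.2 * -1.7 + -1.6
= -9.36 + 2.04 + -1.6
= -8.92
Since -8.92 < 0, the point is on the negative side.

0


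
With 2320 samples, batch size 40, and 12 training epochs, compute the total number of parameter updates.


Iterations per epoch = 2320 / 40 = 58
Total updates = iterations_per_epoch * epochs
= 58 * 12
= 696

696


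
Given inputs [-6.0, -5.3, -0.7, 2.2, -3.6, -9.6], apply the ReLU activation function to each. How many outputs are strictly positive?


ReLU(x) = max(0, x) for each element:
ReLU(-6.0) = 0
ReLU(-5.3) = 0
ReLU(-0.7) = 0
ReLU(2.2) = 2.2
ReLU(-3.6) = 0
ReLU(-9.6) = 0
Active neurons (>0): 1

1


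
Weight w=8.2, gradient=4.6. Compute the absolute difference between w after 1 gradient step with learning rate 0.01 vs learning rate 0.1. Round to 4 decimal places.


With lr=0.01: w_new = 8.2 - 0.01 * 4.6 = 8.154
With lr=0.1: w_new = 8.2 - 0.1 * 4.6 = 7.74
Absolute difference = |8.154 - 7.74|
= 0.4140

0.4140


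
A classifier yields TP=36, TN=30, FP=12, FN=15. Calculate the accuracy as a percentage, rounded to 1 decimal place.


Accuracy = (TP + TN) / (TP + TN + FP + FN) * 100
= (36 + 30) / (36 + 30 + 12 + 15)
= 66 / 93
= 0.7097
= 71.0%

71.0


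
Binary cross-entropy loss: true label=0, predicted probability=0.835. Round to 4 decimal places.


For y=0: Loss = -log(1-p)
= -log(1 - 0.835)
= -log(0.165)
= -(-1.8018)
= 1.8018

1.8018


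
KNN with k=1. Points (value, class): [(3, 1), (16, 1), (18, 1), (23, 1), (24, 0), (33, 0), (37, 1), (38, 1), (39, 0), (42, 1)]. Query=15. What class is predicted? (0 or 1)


Distances from query 15:
Point 16 (class 1): distance = 1
K=1 nearest neighbors: classes = [1]
Votes for class 1: 1 / 1
Majority vote => class 1

1


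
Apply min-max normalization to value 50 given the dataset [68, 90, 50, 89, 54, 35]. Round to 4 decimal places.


Min = 35, Max = 90
Range = 90 - 35 = 55
Scaled = (x - min) / (max - min)
= (50 - 35) / 55
= 15 / 55
= 0.2727

0.2727


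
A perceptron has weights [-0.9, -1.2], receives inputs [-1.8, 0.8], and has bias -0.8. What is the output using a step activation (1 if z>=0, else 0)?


z = w . x + b
= -0.9*-1.8 + -1.2*0.8 + -0.8
= 1.62 + -0.96 + -0.8
= 0.66 + -0.8
= -0.14
Since z = -0.14 < 0, output = 0

0


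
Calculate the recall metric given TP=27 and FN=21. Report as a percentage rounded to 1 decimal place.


Recall = TP / (TP + FN) * 100
= 27 / (27 + 21)
= 27 / 48
= 0.5625
= 56.3%

56.3


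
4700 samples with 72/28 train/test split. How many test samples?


Train samples = 4700 * 72% = 3384
Test samples = 4700 - 3384
= 1316

1316


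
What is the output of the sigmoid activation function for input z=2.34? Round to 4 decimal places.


sigmoid(z) = 1 / (1 + exp(-z))
exp(-(2.34)) = exp(-2.34) = 0.0963
1 + 0.0963 = 1.0963
1 / 1.0963 = 0.9121

0.9121


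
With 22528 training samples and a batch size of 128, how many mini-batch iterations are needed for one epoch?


Iterations per epoch = dataset_size / batch_size
= 22528 / 128
= 176

176


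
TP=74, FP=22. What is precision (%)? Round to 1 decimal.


Precision = TP / (TP + FP) * 100
= 74 / (74 + 22)
= 74 / 96
= 0.7708
= 77.1%

77.1


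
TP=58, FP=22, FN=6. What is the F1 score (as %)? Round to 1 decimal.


Precision = TP / (TP + FP) = 58 / 80 = 0.725
Recall = TP / (TP + FN) = 58 / 64 = 0.9062
F1 = 2 * P * R / (P + R)
= 2 * 0.725 * 0.9062 / (0.725 + 0.9062)
= 1.3141 / 1.6313
= 0.8056
As percentage: 80.6%

80.6


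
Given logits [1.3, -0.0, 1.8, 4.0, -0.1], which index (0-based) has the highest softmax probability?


Softmax is a monotonic transformation, so it preserves the argmax.
We need to find the index of the maximum logit.
Index 0: 1.3
Index 1: -0.0
Index 2: 1.8
Index 3: 4.0
Index 4: -0.1
Maximum logit = 4.0 at index 3

3


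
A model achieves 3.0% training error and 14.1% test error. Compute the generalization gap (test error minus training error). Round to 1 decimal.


Generalization gap = test_error - train_error
= 14.1 - 3.0
= 11.1%
A large gap suggests overfitting.

11.1


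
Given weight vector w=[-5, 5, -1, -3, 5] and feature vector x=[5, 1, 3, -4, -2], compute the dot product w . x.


Element-wise products:
-5 * 5 = -25
5 * 1 = 5
-1 * 3 = -3
-3 * -4 = 12
5 * -2 = -10
Sum = -25 + 5 + -3 + 12 + -10
= -21

-21


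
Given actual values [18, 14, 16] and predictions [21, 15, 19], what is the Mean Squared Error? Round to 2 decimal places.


Differences: [-3, -1, -3]
Squared errors: [9, 1, 9]
Sum of squared errors = 19
MSE = 19 / 3 = 6.33

6.33


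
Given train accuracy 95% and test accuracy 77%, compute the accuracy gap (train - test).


Gap = train_accuracy - test_accuracy
= 95 - 77
= 18%
This gap suggests the model is overfitting.

18


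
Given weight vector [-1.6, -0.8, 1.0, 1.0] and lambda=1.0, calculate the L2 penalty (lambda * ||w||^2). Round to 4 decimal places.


Squaring each weight:
(-1.6)^2 = 2.56
(-0.8)^2 = 0.64
1.0^2 = 1.0
1.0^2 = 1.0
Sum of squares = 5.2
Penalty = 1.0 * 5.2 = 5.2000

5.2000


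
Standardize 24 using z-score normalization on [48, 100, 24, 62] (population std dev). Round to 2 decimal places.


Mean = (48 + 100 + 24 + 62) / 4 = 58.5
Variance = sum((x_i - mean)^2) / n = 758.75
Std = sqrt(758.75) = 27.5454
Z = (x - mean) / std
= (24 - 58.5) / 27.5454
= -34.5 / 27.5454
= -1.25

-1.25


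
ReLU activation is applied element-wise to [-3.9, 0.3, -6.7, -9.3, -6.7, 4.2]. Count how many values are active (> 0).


ReLU(x) = max(0, x) for each element:
ReLU(-3.9) = 0
ReLU(0.3) = 0.3
ReLU(-6.7) = 0
ReLU(-9.3) = 0
ReLU(-6.7) = 0
ReLU(4.2) = 4.2
Active neurons (>0): 2

2


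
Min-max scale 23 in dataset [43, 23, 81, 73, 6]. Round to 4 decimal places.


Min = 6, Max = 81
Range = 81 - 6 = 75
Scaled = (x - min) / (max - min)
= (23 - 6) / 75
= 17 / 75
= 0.2267

0.2267


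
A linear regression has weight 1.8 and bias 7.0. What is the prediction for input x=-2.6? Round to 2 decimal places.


y = 1.8 * -2.6 + (7.0)
= -4.68 + (7.0)
= 2.32

2.32


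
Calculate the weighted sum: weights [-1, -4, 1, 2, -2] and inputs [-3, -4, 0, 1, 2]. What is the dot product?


Element-wise products:
-1 * -3 = 3
-4 * -4 = 16
1 * 0 = 0
2 * 1 = 2
-2 * 2 = -4
Sum = 3 + 16 + 0 + 2 + -4
= 17

17


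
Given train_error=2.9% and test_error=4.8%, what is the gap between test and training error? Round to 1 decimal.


Generalization gap = test_error - train_error
= 4.8 - 2.9
= 1.9%
A small gap suggests good generalization.

1.9


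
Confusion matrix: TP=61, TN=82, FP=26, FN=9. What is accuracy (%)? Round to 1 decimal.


Accuracy = (TP + TN) / (TP + TN + FP + FN) * 100
= (61 + 82) / (61 + 82 + 26 + 9)
= 143 / 178
= 0.8034
= 80.3%

80.3


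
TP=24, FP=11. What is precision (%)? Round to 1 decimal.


Precision = TP / (TP + FP) * 100
= 24 / (24 + 11)
= 24 / 35
= 0.6857
= 68.6%

68.6


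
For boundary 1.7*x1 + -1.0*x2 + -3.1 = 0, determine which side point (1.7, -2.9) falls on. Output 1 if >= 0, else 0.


Compute 1.7 * 1.7 + -1.0 * -2.9 + -3.1
= 2.89 + 2.9 + -3.1
= 2.69
Since 2.69 >= 0, the point is on the positive side.

1


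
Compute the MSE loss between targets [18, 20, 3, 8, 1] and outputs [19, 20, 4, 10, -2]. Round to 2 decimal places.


Differences: [-1, 0, -1, -2, 3]
Squared errors: [1, 0, 1, 4, 9]
Sum of squared errors = 15
MSE = 15 / 5 = 3.00

3.00


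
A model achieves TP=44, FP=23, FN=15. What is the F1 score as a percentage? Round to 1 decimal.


Precision = TP / (TP + FP) = 44 / 67 = 0.6567
Recall = TP / (TP + FN) = 44 / 59 = 0.7458
F1 = 2 * P * R / (P + R)
= 2 * 0.6567 * 0.7458 / (0.6567 + 0.7458)
= 0.9795 / 1.4025
= 0.6984
As percentage: 69.8%

69.8


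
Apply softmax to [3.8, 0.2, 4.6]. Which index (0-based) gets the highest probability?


Softmax is a monotonic transformation, so it preserves the argmax.
We need to find the index of the maximum logit.
Index 0: 3.8
Index 1: 0.2
Index 2: 4.6
Maximum logit = 4.6 at index 2

2


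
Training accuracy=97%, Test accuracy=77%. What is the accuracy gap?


Gap = train_accuracy - test_accuracy
= 97 - 77
= 20%
This gap suggests the model is overfitting.

20


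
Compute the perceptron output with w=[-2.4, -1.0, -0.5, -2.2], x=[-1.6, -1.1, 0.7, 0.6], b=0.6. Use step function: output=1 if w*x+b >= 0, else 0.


z = w . x + b
= -2.4*-1.6 + -1.0*-1.1 + -0.5*0.7 + -2.2*0.6 + 0.6
= 3.84 + 1.1 + -0.35 + -1.32 + 0.6
= 3.27 + 0.6
= 3.87
Since z = 3.87 >= 0, output = 1

1


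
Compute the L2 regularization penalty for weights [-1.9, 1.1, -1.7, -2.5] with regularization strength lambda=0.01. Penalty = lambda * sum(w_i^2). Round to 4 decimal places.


Squaring each weight:
(-1.9)^2 = 3.61
1.1^2 = 1.21
(-1.7)^2 = 2.89
(-2.5)^2 = 6.25
Sum of squares = 13.96
Penalty = 0.01 * 13.96 = 0.1396

0.1396


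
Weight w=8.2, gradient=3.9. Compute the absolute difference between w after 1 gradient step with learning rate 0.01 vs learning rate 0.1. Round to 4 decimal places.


With lr=0.01: w_new = 8.2 - 0.01 * 3.9 = 8.161
With lr=0.1: w_new = 8.2 - 0.1 * 3.9 = 7.81
Absolute difference = |8.161 - 7.81|
= 0.3510

0.3510


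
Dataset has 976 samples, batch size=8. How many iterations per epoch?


Iterations per epoch = dataset_size / batch_size
= 976 / 8
= 122

122


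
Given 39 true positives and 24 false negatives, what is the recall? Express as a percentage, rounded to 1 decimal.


Recall = TP / (TP + FN) * 100
= 39 / (39 + 24)
= 39 / 63
= 0.619
= 61.9%

61.9


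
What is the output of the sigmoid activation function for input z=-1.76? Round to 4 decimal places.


sigmoid(z) = 1 / (1 + exp(-z))
exp(-(-1.76)) = exp(1.76) = 5.8124
1 + 5.8124 = 6.8124
1 / 6.8124 = 0.1468

0.1468


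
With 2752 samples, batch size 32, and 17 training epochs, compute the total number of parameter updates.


Iterations per epoch = 2752 / 32 = 86
Total updates = iterations_per_epoch * epochs
= 86 * 17
= 1462

1462


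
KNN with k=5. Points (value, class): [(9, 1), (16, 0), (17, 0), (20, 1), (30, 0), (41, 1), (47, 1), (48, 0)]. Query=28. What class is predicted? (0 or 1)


Distances from query 28:
Point 30 (class 0): distance = 2
Point 20 (class 1): distance = 8
Point 17 (class 0): distance = 11
Point 16 (class 0): distance = 12
Point 41 (class 1): distance = 13
K=5 nearest neighbors: classes = [0, 1, 0, 0, 1]
Votes for class 1: 2 / 5
Majority vote => class 0

0


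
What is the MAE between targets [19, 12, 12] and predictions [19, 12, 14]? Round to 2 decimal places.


Absolute errors: [0, 0, 2]
Sum of absolute errors = 2
MAE = 2 / 3 = 0.67

0.67


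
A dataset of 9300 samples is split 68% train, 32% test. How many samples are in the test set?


Train samples = 9300 * 68% = 6324
Test samples = 9300 - 6324
= 2976

2976


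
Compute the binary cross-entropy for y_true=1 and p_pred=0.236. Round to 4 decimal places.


For y=1: Loss = -log(p)
= -log(0.236)
= -(-1.4439)
= 1.4439

1.4439


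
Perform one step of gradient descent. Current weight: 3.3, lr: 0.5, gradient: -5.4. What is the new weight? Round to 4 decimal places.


w_new = w_old - lr * gradient
= 3.3 - 0.5 * -5.4
= 3.3 - (-2.7)
= 6.0000

6.0000


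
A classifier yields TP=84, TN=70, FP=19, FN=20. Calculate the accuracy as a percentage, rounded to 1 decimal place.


Accuracy = (TP + TN) / (TP + TN + FP + FN) * 100
= (84 + 70) / (84 + 70 + 19 + 20)
= 154 / 193
= 0.7979
= 79.8%

79.8


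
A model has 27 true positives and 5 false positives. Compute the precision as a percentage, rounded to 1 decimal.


Precision = TP / (TP + FP) * 100
= 27 / (27 + 5)
= 27 / 32
= 0.8438
= 84.4%

84.4


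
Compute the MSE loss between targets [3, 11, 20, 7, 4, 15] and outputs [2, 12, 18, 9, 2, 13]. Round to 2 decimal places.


Differences: [1, -1, 2, -2, 2, 2]
Squared errors: [1, 1, 4, 4, 4, 4]
Sum of squared errors = 18
MSE = 18 / 6 = 3.00

3.00


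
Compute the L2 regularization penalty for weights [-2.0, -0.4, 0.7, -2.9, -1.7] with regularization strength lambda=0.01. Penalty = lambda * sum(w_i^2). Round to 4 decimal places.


Squaring each weight:
(-2.0)^2 = 4.0
(-0.4)^2 = 0.16
0.7^2 = 0.49
(-2.9)^2 = 8.41
(-1.7)^2 = 2.89
Sum of squares = 15.95
Penalty = 0.01 * 15.95 = 0.1595

0.1595


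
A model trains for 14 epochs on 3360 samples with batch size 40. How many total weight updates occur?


Iterations per epoch = 3360 / 40 = 84
Total updates = iterations_per_epoch * epochs
= 84 * 14
= 1176

1176


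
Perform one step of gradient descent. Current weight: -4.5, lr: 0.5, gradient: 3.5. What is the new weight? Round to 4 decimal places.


w_new = w_old - lr * gradient
= -4.5 - 0.5 * 3.5
= -4.5 - (1.75)
= -6.2500

-6.2500


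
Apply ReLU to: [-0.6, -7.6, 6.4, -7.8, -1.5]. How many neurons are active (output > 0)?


ReLU(x) = max(0, x) for each element:
ReLU(-0.6) = 0
ReLU(-7.6) = 0
ReLU(6.4) = 6.4
ReLU(-7.8) = 0
ReLU(-1.5) = 0
Active neurons (>0): 1

1


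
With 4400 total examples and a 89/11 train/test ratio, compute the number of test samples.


Train samples = 4400 * 89% = 3916
Test samples = 4400 - 3916
= 484

484


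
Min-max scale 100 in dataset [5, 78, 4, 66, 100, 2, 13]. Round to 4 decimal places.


Min = 2, Max = 100
Range = 100 - 2 = 98
Scaled = (x - min) / (max - min)
= (100 - 2) / 98
= 98 / 98
= 1.0000

1.0000


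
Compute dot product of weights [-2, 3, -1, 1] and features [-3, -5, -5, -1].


Element-wise products:
-2 * -3 = 6
3 * -5 = -15
-1 * -5 = 5
1 * -1 = -1
Sum = 6 + -15 + 5 + -1
= -5

-5


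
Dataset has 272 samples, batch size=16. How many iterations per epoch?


Iterations per epoch = dataset_size / batch_size
= 272 / 16
= 17

17


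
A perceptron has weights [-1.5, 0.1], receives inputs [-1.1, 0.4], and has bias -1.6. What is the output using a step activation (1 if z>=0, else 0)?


z = w . x + b
= -1.5*-1.1 + 0.1*0.4 + -1.6
= 1.65 + 0.04 + -1.6
= 1.69 + -1.6
= 0.09
Since z = 0.09 >= 0, output = 1

1


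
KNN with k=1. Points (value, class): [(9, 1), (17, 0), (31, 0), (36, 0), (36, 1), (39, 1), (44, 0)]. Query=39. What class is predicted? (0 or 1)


Distances from query 39:
Point 39 (class 1): distance = 0
K=1 nearest neighbors: classes = [1]
Votes for class 1: 1 / 1
Majority vote => class 1

1


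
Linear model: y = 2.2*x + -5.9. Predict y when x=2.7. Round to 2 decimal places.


y = 2.2 * 2.7 + (-5.9)
= 5.94 + (-5.9)
= 0.04

0.04


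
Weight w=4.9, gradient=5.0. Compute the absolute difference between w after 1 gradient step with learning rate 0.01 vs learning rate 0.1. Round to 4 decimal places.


With lr=0.01: w_new = 4.9 - 0.01 * 5.0 = 4.85
With lr=0.1: w_new = 4.9 - 0.1 * 5.0 = 4.4
Absolute difference = |4.85 - 4.4|
= 0.4500

0.4500


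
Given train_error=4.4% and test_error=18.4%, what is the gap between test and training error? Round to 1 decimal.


Generalization gap = test_error - train_error
= 18.4 - 4.4
= 14.0%
A large gap suggests overfitting.

14.0


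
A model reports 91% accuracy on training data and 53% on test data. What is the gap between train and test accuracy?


Gap = train_accuracy - test_accuracy
= 91 - 53
= 38%
This large gap strongly indicates overfitting.

38


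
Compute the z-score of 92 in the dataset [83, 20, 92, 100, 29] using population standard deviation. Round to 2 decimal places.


Mean = (83 + 20 + 92 + 100 + 29) / 5 = 64.8
Variance = sum((x_i - mean)^2) / n = 1119.76
Std = sqrt(1119.76) = 33.4628
Z = (x - mean) / std
= (92 - 64.8) / 33.4628
= 27.2 / 33.4628
= 0.81

0.81


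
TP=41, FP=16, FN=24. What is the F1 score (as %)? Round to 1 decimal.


Precision = TP / (TP + FP) = 41 / 57 = 0.7193
Recall = TP / (TP + FN) = 41 / 65 = 0.6308
F1 = 2 * P * R / (P + R)
= 2 * 0.7193 * 0.6308 / (0.7193 + 0.6308)
= 0.9074 / 1.3501
= 0.6721
As percentage: 67.2%

67.2


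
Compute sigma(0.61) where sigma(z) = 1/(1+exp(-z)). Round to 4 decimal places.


sigmoid(z) = 1 / (1 + exp(-z))
exp(-(0.61)) = exp(-0.61) = 0.5434
1 + 0.5434 = 1.5434
1 / 1.5434 = 0.6479

0.6479


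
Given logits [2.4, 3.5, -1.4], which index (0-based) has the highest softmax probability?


Softmax is a monotonic transformation, so it preserves the argmax.
We need to find the index of the maximum logit.
Index 0: 2.4
Index 1: 3.5
Index 2: -1.4
Maximum logit = 3.5 at index 1

1


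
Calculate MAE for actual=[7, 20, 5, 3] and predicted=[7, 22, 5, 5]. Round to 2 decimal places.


Absolute errors: [0, 2, 0, 2]
Sum of absolute errors = 4
MAE = 4 / 4 = 1.00

1.00


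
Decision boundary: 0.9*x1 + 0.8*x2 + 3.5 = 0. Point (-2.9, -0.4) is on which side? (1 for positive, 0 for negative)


Compute 0.9 * -2.9 + 0.8 * -0.4 + 3.5
= -2.61 + -0.32 + 3.5
= 0.57
Since 0.57 >= 0, the point is on the positive side.

1


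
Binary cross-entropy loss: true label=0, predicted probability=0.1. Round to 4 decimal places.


For y=0: Loss = -log(1-p)
= -log(1 - 0.1)
= -log(0.9)
= -(-0.1054)
= 0.1054

0.1054


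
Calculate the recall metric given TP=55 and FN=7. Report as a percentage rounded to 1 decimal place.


Recall = TP / (TP + FN) * 100
= 55 / (55 + 7)
= 55 / 62
= 0.8871
= 88.7%

88.7


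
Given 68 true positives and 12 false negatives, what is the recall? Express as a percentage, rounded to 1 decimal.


Recall = TP / (TP + FN) * 100
= 68 / (68 + 12)
= 68 / 80
= 0.85
= 85.0%

85.0


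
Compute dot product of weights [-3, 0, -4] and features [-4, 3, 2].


Element-wise products:
-3 * -4 = 12
0 * 3 = 0
-4 * 2 = -8
Sum = 12 + 0 + -8
= 4

4


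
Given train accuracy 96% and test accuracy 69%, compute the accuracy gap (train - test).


Gap = train_accuracy - test_accuracy
= 96 - 69
= 27%
This large gap strongly indicates overfitting.

27


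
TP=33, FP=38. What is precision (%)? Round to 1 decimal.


Precision = TP / (TP + FP) * 100
= 33 / (33 + 38)
= 33 / 71
= 0.4648
= 46.5%

46.5


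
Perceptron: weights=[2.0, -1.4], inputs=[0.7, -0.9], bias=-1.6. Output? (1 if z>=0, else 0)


z = w . x + b
= 2.0*0.7 + -1.4*-0.9 + -1.6
= 1.4 + 1.26 + -1.6
= 2.66 + -1.6
= 1.06
Since z = 1.06 >= 0, output = 1

1


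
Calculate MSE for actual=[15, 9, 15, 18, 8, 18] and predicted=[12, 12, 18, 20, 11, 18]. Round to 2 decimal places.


Differences: [3, -3, -3, -2, -3, 0]
Squared errors: [9, 9, 9, 4, 9, 0]
Sum of squared errors = 40
MSE = 40 / 6 = 6.67

6.67


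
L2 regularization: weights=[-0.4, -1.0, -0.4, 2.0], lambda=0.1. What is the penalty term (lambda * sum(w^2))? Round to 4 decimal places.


Squaring each weight:
(-0.4)^2 = 0.16
(-1.0)^2 = 1.0
(-0.4)^2 = 0.16
2.0^2 = 4.0
Sum of squares = 5.32
Penalty = 0.1 * 5.32 = 0.5320

0.5320


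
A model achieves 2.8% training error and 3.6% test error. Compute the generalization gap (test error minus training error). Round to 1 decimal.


Generalization gap = test_error - train_error
= 3.6 - 2.8
= 0.8%
A small gap suggests good generalization.

0.8


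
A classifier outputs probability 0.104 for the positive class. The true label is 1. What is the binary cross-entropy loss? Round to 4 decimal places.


For y=1: Loss = -log(p)
= -log(0.104)
= -(-2.2634)
= 2.2634

2.2634


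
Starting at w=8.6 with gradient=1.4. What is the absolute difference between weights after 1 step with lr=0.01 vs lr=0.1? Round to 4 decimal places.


With lr=0.01: w_new = 8.6 - 0.01 * 1.4 = 8.586
With lr=0.1: w_new = 8.6 - 0.1 * 1.4 = 8.46
Absolute difference = |8.586 - 8.46|
= 0.1260

0.1260


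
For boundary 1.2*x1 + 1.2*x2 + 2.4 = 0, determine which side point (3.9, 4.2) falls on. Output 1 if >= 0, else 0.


Compute 1.2 * 3.9 + 1.2 * 4.2 + 2.4
= 4.68 + 5.04 + 2.4
= 12.12
Since 12.12 >= 0, the point is on the positive side.

1


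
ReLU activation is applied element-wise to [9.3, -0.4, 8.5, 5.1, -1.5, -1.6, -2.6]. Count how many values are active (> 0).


ReLU(x) = max(0, x) for each element:
ReLU(9.3) = 9.3
ReLU(-0.4) = 0
ReLU(8.5) = 8.5
ReLU(5.1) = 5.1
ReLU(-1.5) = 0
ReLU(-1.6) = 0
ReLU(-2.6) = 0
Active neurons (>0): 3

3


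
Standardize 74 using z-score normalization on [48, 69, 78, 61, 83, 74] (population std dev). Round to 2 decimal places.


Mean = (48 + 69 + 78 + 61 + 83 + 74) / 6 = 68.8333
Variance = sum((x_i - mean)^2) / n = 134.4722
Std = sqrt(134.4722) = 11.5962
Z = (x - mean) / std
= (74 - 68.8333) / 11.5962
= 5.1667 / 11.5962
= 0.45

0.45


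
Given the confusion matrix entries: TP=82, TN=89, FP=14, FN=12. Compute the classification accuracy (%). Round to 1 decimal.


Accuracy = (TP + TN) / (TP + TN + FP + FN) * 100
= (82 + 89) / (82 + 89 + 14 + 12)
= 171 / 197
= 0.868
= 86.8%

86.8


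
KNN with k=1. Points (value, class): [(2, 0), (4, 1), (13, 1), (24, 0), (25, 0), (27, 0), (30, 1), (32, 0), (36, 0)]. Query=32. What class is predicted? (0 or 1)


Distances from query 32:
Point 32 (class 0): distance = 0
K=1 nearest neighbors: classes = [0]
Votes for class 1: 0 / 1
Majority vote => class 0

0


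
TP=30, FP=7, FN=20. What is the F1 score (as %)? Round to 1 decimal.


Precision = TP / (TP + FP) = 30 / 37 = 0.8108
Recall = TP / (TP + FN) = 30 / 50 = 0.6
F1 = 2 * P * R / (P + R)
= 2 * 0.8108 * 0.6 / (0.8108 + 0.6)
= 0.973 / 1.4108
= 0.6897
As percentage: 69.0%

69.0


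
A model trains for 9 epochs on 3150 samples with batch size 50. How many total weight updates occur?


Iterations per epoch = 3150 / 50 = 63
Total updates = iterations_per_epoch * epochs
= 63 * 9
= 567

567


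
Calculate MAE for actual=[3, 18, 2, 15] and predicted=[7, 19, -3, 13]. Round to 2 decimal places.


Absolute errors: [4, 1, 5, 2]
Sum of absolute errors = 12
MAE = 12 / 4 = 3.00

3.00


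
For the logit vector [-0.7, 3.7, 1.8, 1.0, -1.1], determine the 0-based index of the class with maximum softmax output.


Softmax is a monotonic transformation, so it preserves the argmax.
We need to find the index of the maximum logit.
Index 0: -0.7
Index 1: 3.7
Index 2: 1.8
Index 3: 1.0
Index 4: -1.1
Maximum logit = 3.7 at index 1

1


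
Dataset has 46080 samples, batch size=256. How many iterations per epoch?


Iterations per epoch = dataset_size / batch_size
= 46080 / 256
= 180

180


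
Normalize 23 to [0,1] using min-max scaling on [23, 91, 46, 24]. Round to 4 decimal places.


Min = 23, Max = 91
Range = 91 - 23 = 68
Scaled = (x - min) / (max - min)
= (23 - 23) / 68
= 0 / 68
= 0.0000

0.0000


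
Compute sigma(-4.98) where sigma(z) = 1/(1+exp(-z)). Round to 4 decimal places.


sigmoid(z) = 1 / (1 + exp(-z))
exp(-(-4.98)) = exp(4.98) = 145.4744
1 + 145.4744 = 146.4744
1 / 146.4744 = 0.0068

0.0068


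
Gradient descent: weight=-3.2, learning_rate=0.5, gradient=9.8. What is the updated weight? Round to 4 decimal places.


w_new = w_old - lr * gradient
= -3.2 - 0.5 * 9.8
= -3.2 - (4.9)
= -8.1000

-8.1000


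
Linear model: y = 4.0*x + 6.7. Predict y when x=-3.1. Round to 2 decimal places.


y = 4.0 * -3.1 + (6.7)
= -12.4 + (6.7)
= -5.70

-5.70


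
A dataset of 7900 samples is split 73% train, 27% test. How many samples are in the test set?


Train samples = 7900 * 73% = 5767
Test samples = 7900 - 5767
= 2133

2133


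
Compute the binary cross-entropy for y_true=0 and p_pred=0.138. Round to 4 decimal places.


For y=0: Loss = -log(1-p)
= -log(1 - 0.138)
= -log(0.862)
= -(-0.1485)
= 0.1485

0.1485


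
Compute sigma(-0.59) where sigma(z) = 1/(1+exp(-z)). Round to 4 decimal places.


sigmoid(z) = 1 / (1 + exp(-z))
exp(-(-0.59)) = exp(0.59) = 1.804
1 + 1.804 = 2.804
1 / 2.804 = 0.3566

0.3566


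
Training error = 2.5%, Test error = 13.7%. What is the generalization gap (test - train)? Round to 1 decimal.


Generalization gap = test_error - train_error
= 13.7 - 2.5
= 11.2%
A large gap suggests overfitting.

11.2


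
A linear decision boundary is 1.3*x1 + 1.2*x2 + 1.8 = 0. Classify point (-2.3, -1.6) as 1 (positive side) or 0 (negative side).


Compute 1.3 * -2.3 + 1.2 * -1.6 + 1.8
= -2.99 + -1.92 + 1.8
= -3.11
Since -3.11 < 0, the point is on the negative side.

0


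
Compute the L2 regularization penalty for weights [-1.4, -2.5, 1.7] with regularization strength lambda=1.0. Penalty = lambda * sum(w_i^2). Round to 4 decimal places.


Squaring each weight:
(-1.4)^2 = 1.96
(-2.5)^2 = 6.25
1.7^2 = 2.89
Sum of squares = 11.1
Penalty = 1.0 * 11.1 = 11.1000

11.1000


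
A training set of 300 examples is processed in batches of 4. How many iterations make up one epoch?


Iterations per epoch = dataset_size / batch_size
= 300 / 4
= 75

75


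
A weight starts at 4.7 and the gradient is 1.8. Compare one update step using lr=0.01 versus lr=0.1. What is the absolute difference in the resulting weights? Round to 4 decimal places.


With lr=0.01: w_new = 4.7 - 0.01 * 1.8 = 4.682
With lr=0.1: w_new = 4.7 - 0.1 * 1.8 = 4.52
Absolute difference = |4.682 - 4.52|
= 0.1620

0.1620


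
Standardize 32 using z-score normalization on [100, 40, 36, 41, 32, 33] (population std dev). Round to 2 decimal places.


Mean = (100 + 40 + 36 + 41 + 32 + 33) / 6 = 47.0
Variance = sum((x_i - mean)^2) / n = 572.6667
Std = sqrt(572.6667) = 23.9305
Z = (x - mean) / std
= (32 - 47.0) / 23.9305
= -15.0 / 23.9305
= -0.63

-0.63


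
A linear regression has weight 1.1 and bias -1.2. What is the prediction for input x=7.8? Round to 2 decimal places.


y = 1.1 * 7.8 + (-1.2)
= 8.58 + (-1.2)
= 7.38

7.38


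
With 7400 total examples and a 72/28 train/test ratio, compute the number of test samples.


Train samples = 7400 * 72% = 5328
Test samples = 7400 - 5328
= 2072

2072


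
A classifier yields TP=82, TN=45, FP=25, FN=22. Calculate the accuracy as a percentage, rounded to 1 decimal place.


Accuracy = (TP + TN) / (TP + TN + FP + FN) * 100
= (82 + 45) / (82 + 45 + 25 + 22)
= 127 / 174
= 0.7299
= 73.0%

73.0


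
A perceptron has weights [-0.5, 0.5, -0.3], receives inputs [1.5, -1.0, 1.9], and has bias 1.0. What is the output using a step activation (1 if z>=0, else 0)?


z = w . x + b
= -0.5*1.5 + 0.5*-1.0 + -0.3*1.9 + 1.0
= -0.75 + -0.5 + -0.57 + 1.0
= -1.82 + 1.0
= -0.82
Since z = -0.82 < 0, output = 0

0


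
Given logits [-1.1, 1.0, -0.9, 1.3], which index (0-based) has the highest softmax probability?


Softmax is a monotonic transformation, so it preserves the argmax.
We need to find the index of the maximum logit.
Index 0: -1.1
Index 1: 1.0
Index 2: -0.9
Index 3: 1.3
Maximum logit = 1.3 at index 3

3


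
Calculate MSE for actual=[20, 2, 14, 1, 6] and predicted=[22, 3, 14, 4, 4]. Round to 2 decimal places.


Differences: [-2, -1, 0, -3, 2]
Squared errors: [4, 1, 0, 9, 4]
Sum of squared errors = 18
MSE = 18 / 5 = 3.60

3.60


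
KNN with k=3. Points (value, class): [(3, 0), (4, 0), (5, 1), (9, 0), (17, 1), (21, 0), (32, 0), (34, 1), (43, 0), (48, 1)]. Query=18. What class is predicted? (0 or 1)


Distances from query 18:
Point 17 (class 1): distance = 1
Point 21 (class 0): distance = 3
Point 9 (class 0): distance = 9
K=3 nearest neighbors: classes = [1, 0, 0]
Votes for class 1: 1 / 3
Majority vote => class 0

0


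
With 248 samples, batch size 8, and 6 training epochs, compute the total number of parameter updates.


Iterations per epoch = 248 / 8 = 31
Total updates = iterations_per_epoch * epochs
= 31 * 6
= 186

186


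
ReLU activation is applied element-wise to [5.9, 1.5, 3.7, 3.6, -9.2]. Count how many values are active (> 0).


ReLU(x) = max(0, x) for each element:
ReLU(5.9) = 5.9
ReLU(1.5) = 1.5
ReLU(3.7) = 3.7
ReLU(3.6) = 3.6
ReLU(-9.2) = 0
Active neurons (>0): 4

4


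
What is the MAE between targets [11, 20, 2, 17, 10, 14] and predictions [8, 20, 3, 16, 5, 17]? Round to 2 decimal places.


Absolute errors: [3, 0, 1, 1, 5, 3]
Sum of absolute errors = 13
MAE = 13 / 6 = 2.17

2.17


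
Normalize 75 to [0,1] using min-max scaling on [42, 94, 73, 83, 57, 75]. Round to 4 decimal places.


Min = 42, Max = 94
Range = 94 - 42 = 52
Scaled = (x - min) / (max - min)
= (75 - 42) / 52
= 33 / 52
= 0.6346

0.6346


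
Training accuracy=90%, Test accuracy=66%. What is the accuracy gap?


Gap = train_accuracy - test_accuracy
= 90 - 66
= 24%
This large gap strongly indicates overfitting.

24
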